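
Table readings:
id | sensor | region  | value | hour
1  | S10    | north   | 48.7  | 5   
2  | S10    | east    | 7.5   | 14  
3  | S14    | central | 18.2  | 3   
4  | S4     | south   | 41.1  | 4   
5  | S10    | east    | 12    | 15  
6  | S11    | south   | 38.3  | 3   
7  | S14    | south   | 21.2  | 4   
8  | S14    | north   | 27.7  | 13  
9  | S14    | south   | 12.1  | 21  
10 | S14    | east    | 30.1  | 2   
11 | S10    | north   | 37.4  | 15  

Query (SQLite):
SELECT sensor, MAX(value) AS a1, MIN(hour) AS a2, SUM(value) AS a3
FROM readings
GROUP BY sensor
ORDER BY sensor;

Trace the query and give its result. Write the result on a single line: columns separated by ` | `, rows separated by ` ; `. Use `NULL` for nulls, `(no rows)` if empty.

S10 | 48.7 | 5 | 105.6 ; S11 | 38.3 | 3 | 38.3 ; S14 | 30.1 | 2 | 109.3 ; S4 | 41.1 | 4 | 41.1

Group readings by sensor.
Per group compute: MAX(value), MIN(hour), SUM(value).
  S10: ids {1, 2, 5, 11} → MAX(value)=48.7, MIN(hour)=5, SUM(value)=105.6
  S11: ids {6} → MAX(value)=38.3, MIN(hour)=3, SUM(value)=38.3
  S14: ids {3, 7, 8, 9, 10} → MAX(value)=30.1, MIN(hour)=2, SUM(value)=109.3
  S4: ids {4} → MAX(value)=41.1, MIN(hour)=4, SUM(value)=41.1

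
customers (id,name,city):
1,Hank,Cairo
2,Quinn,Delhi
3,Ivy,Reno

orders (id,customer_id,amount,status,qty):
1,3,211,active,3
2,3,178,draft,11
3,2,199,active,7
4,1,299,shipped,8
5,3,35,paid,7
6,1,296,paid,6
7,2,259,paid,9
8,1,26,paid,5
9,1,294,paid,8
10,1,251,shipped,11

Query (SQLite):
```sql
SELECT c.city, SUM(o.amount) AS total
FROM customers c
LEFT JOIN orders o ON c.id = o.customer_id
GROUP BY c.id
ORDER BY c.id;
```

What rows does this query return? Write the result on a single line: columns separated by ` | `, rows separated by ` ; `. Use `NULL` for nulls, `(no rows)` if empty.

Cairo | 1166 ; Delhi | 458 ; Reno | 424

LEFT JOIN keeps every customers row; unmatched ones get NULL for orders columns.
Group by customers.id and compute SUM(o.amount). SUM over an all-NULL group is NULL.
  1: ids {4, 6, 8, 9, 10} → SUM(o.amount)=1166
  2: ids {3, 7} → SUM(o.amount)=458
  3: ids {1, 2, 5} → SUM(o.amount)=424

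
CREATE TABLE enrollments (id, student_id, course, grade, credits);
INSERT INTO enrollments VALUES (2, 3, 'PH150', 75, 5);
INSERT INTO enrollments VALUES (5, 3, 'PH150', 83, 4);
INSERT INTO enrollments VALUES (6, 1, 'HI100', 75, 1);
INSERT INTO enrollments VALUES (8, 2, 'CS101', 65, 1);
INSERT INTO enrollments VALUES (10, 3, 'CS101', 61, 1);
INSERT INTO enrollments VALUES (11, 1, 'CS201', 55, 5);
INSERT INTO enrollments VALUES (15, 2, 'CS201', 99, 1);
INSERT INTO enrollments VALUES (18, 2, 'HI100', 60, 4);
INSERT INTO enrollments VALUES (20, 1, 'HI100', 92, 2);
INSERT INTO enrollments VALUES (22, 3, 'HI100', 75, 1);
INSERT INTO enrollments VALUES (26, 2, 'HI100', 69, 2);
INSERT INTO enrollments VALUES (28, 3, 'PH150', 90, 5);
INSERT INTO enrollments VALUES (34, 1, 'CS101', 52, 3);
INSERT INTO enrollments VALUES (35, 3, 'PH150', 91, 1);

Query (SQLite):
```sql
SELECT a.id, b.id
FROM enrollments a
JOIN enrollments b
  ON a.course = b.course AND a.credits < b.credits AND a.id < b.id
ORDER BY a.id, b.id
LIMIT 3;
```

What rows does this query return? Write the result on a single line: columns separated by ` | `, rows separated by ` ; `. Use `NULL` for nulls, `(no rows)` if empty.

Pairs (a,b) with same course, a.credits < b.credits, a.id < b.id.
course groups: CS101:{8,10,34} CS201:{11,15} HI100:{6,18,20,22,26} PH150:{2,5,28,35}
Ordered by (a.id, b.id); first 3.

5 | 28 ; 6 | 18 ; 6 | 20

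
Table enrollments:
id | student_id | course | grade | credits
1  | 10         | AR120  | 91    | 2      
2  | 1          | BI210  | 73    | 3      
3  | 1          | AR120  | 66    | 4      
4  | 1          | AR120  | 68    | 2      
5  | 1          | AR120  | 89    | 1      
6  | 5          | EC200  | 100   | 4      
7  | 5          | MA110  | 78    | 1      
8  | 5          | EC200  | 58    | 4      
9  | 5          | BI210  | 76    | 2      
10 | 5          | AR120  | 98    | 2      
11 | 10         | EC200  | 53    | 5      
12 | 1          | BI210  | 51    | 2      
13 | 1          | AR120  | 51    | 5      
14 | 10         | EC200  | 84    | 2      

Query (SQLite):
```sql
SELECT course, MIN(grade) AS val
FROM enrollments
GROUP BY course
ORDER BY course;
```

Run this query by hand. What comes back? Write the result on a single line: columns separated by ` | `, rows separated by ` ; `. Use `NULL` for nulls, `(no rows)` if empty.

AR120 | 51 ; BI210 | 51 ; EC200 | 53 ; MA110 | 78

Partition enrollments by course; compute MIN(grade) within each group.
  AR120: ids {1, 3, 4, 5, 10, 13} → MIN(grade)=51
  BI210: ids {2, 9, 12} → MIN(grade)=51
  EC200: ids {6, 8, 11, 14} → MIN(grade)=53
  MA110: ids {7} → MIN(grade)=78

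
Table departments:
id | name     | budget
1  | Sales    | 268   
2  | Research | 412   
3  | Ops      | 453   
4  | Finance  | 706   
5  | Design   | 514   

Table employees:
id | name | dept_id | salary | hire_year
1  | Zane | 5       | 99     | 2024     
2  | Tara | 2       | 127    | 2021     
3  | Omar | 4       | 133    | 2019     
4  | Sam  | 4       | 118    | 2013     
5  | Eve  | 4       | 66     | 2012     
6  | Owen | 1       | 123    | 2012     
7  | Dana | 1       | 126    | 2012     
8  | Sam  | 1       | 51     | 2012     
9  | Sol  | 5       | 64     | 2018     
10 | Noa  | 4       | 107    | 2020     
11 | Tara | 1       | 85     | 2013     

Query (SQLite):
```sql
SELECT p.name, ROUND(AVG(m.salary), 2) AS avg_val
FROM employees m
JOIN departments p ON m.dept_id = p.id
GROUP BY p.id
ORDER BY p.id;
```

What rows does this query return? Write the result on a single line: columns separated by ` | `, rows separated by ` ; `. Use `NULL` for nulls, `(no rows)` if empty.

Sales | 96.25 ; Research | 127 ; Finance | 106 ; Design | 81.5

Join each employees row to its departments via dept_id.
Group joined rows by departments.id; compute ROUND(AVG(m.salary), 2) per group.
  1: ids {6, 7, 8, 11} → ROUND(AVG(m.salary), 2)=96.25
  2: ids {2} → ROUND(AVG(m.salary), 2)=127
  4: ids {3, 4, 5, 10} → ROUND(AVG(m.salary), 2)=106
  5: ids {1, 9} → ROUND(AVG(m.salary), 2)=81.5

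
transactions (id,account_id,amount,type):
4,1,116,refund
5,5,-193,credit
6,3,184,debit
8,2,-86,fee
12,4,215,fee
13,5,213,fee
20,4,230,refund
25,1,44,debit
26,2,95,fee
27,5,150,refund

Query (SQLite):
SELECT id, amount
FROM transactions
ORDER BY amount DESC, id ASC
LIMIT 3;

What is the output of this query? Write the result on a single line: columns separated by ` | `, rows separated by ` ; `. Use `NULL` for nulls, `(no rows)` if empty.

20 | 230 ; 12 | 215 ; 13 | 213

Sort by amount desc, tiebreak id asc: (230, id=20), (215, id=12), (213, id=13), (184, id=6), (150, id=27), (116, id=4) …. Take first 3.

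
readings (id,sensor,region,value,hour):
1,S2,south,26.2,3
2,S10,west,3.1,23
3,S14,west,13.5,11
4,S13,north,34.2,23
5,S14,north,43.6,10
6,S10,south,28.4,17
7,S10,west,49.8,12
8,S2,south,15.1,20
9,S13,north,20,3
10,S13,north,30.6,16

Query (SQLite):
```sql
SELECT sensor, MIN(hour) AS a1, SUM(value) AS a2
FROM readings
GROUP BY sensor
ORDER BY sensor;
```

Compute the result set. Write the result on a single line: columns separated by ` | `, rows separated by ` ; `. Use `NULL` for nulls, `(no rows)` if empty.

S10 | 12 | 81.3 ; S13 | 3 | 84.8 ; S14 | 10 | 57.1 ; S2 | 3 | 41.3

Group readings by sensor.
Per group compute: MIN(hour), SUM(value).
  S10: ids {2, 6, 7} → MIN(hour)=12, SUM(value)=81.3
  S13: ids {4, 9, 10} → MIN(hour)=3, SUM(value)=84.8
  S14: ids {3, 5} → MIN(hour)=10, SUM(value)=57.1
  S2: ids {1, 8} → MIN(hour)=3, SUM(value)=41.3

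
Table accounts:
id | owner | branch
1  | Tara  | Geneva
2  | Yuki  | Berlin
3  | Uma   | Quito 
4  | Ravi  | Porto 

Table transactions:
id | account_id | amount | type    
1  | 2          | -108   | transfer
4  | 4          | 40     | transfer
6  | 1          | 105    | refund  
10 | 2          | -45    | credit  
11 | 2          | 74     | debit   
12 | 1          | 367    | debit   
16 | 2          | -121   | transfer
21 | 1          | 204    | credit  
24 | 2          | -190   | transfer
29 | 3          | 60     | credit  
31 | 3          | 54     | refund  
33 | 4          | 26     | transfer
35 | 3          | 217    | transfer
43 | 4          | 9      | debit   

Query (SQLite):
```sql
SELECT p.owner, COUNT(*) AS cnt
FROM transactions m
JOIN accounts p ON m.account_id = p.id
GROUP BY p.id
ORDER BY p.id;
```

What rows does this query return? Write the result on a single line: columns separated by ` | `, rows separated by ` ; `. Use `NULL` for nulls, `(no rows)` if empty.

Join each transactions row to its accounts via account_id.
Group joined rows by accounts.id; compute COUNT(*) per group.
  1: ids {6, 12, 21} → COUNT(*)=3
  2: ids {1, 10, 11, 16, 24} → COUNT(*)=5
  3: ids {29, 31, 35} → COUNT(*)=3
  4: ids {4, 33, 43} → COUNT(*)=3

Tara | 3 ; Yuki | 5 ; Uma | 3 ; Ravi | 3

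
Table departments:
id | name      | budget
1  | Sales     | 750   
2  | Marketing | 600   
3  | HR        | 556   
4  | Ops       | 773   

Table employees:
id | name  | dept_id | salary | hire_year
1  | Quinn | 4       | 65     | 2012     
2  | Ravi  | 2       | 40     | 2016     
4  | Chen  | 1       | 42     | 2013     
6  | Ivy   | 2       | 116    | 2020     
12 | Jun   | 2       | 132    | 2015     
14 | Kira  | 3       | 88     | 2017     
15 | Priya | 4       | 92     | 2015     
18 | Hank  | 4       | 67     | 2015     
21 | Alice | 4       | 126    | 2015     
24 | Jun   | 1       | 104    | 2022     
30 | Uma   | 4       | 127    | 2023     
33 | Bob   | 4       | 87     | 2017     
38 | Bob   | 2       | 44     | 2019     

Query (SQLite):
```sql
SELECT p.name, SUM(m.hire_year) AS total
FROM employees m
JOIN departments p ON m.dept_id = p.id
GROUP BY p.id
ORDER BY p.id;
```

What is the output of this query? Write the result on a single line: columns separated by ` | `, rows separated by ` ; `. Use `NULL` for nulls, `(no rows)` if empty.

Join each employees row to its departments via dept_id.
Group joined rows by departments.id; compute SUM(m.hire_year) per group.
  1: ids {4, 24} → SUM(m.hire_year)=4035
  2: ids {2, 6, 12, 38} → SUM(m.hire_year)=8070
  3: ids {14} → SUM(m.hire_year)=2017
  4: ids {1, 15, 18, 21, 30, 33} → SUM(m.hire_year)=12097

Sales | 4035 ; Marketing | 8070 ; HR | 2017 ; Ops | 12097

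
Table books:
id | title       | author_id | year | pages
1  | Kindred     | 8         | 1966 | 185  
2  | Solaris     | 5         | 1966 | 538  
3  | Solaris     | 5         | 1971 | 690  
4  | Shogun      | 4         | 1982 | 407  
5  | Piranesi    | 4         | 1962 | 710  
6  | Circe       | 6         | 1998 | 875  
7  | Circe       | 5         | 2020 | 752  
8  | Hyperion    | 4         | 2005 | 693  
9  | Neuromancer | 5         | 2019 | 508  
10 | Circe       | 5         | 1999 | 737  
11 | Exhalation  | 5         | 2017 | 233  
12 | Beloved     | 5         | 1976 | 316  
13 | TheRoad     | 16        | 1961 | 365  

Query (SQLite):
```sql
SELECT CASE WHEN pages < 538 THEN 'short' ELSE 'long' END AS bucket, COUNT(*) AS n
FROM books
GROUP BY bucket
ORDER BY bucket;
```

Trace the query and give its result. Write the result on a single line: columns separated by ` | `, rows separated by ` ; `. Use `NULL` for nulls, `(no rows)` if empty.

long | 7 ; short | 6

Bucket rows by pages < 538 → 'short' else 'long'; count each bucket.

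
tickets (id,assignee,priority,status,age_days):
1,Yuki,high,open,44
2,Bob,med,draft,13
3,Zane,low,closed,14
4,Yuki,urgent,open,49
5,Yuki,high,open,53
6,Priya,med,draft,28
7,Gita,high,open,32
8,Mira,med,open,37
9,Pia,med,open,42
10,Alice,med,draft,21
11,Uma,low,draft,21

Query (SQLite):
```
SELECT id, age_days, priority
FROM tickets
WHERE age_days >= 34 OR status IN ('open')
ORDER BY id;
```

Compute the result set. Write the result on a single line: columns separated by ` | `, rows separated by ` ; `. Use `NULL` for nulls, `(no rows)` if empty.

1 | 44 | high ; 4 | 49 | urgent ; 5 | 53 | high ; 7 | 32 | high ; 8 | 37 | med ; 9 | 42 | med

age_days >= 34: ids {1, 4, 5, 8, 9}
status IN ('open'): ids {1, 4, 5, 7, 8, 9}
Combine with OR.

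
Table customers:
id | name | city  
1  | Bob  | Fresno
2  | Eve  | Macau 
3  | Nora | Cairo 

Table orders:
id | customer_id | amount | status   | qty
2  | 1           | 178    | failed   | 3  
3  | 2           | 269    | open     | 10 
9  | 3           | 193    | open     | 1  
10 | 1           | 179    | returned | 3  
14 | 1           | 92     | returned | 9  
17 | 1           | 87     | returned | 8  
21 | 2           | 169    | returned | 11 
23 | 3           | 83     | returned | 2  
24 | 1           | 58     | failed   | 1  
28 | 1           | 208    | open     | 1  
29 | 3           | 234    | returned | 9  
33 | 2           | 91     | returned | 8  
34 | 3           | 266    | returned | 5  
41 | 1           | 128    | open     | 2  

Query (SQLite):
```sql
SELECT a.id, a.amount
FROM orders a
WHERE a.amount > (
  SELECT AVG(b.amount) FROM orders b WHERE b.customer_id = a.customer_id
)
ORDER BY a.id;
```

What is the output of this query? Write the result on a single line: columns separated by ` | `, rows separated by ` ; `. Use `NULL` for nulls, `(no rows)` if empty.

2 | 178 ; 3 | 269 ; 10 | 179 ; 28 | 208 ; 29 | 234 ; 34 | 266

For each orders row a, compute AVG(amount) over rows sharing a.customer_id.
Keep row a if a.amount > that per-group AVG.
  customer_id=1: AVG(amount) = 132.857143
  customer_id=2: AVG(amount) = 176.333333
  customer_id=3: AVG(amount) = 194.0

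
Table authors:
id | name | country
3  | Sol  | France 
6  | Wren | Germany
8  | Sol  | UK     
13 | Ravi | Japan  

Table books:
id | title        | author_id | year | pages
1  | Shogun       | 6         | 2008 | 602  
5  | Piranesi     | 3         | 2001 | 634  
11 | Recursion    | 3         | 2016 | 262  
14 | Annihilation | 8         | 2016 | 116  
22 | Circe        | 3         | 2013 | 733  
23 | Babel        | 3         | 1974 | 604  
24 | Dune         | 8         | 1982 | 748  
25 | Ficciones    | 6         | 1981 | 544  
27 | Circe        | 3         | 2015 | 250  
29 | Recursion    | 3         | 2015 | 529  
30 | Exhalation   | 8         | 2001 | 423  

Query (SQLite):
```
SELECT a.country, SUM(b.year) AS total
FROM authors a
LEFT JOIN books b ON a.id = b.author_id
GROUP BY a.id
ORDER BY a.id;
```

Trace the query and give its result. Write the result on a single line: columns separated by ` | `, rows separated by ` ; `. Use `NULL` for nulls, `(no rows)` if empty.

LEFT JOIN keeps every authors row; unmatched ones get NULL for books columns.
Group by authors.id and compute SUM(b.year). SUM over an all-NULL group is NULL.
  3: ids {5, 11, 22, 23, 27, 29} → SUM(b.year)=12034
  6: ids {1, 25} → SUM(b.year)=3989
  8: ids {14, 24, 30} → SUM(b.year)=5999
  13: ids {—} → SUM(b.year)=NULL

France | 12034 ; Germany | 3989 ; UK | 5999 ; Japan | NULL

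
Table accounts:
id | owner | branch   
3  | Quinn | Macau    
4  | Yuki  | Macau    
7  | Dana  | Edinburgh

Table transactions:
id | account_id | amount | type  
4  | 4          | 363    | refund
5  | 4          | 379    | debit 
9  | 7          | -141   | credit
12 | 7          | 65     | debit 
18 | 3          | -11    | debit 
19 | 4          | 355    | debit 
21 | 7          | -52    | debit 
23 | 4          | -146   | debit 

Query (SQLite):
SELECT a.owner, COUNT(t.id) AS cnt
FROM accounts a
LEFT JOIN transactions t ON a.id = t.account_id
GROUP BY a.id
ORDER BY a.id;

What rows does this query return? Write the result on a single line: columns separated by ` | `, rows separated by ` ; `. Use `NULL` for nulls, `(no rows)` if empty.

Quinn | 1 ; Yuki | 4 ; Dana | 3

LEFT JOIN keeps every accounts row; unmatched ones get NULL for transactions columns.
Group by accounts.id and compute COUNT(t.id). COUNT(col) of an all-NULL group is 0.
  3: ids {18} → COUNT(t.id)=1
  4: ids {4, 5, 19, 23} → COUNT(t.id)=4
  7: ids {9, 12, 21} → COUNT(t.id)=3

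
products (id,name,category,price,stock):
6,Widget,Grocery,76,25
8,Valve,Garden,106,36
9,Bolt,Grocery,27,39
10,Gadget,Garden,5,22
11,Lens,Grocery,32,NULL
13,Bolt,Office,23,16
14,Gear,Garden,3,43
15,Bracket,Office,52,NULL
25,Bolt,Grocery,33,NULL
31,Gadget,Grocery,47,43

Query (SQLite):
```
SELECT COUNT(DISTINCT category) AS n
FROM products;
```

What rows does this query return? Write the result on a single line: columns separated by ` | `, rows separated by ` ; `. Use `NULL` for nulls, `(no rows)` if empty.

Count distinct non-NULL category values.

3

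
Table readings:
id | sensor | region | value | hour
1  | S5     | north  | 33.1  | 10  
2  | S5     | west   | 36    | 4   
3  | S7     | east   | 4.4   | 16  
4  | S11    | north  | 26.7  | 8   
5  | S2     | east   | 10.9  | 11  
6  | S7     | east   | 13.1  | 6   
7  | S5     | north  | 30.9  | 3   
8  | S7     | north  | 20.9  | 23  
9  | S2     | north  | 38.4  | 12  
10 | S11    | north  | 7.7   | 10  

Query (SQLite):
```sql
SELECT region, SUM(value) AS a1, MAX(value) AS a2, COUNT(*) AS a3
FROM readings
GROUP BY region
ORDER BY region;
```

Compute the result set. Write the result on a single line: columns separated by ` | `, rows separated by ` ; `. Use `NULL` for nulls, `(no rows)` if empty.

east | 28.4 | 13.1 | 3 ; north | 157.7 | 38.4 | 6 ; west | 36 | 36 | 1

Group readings by region.
Per group compute: SUM(value), MAX(value), COUNT(*).
  east: ids {3, 5, 6} → SUM(value)=28.4, MAX(value)=13.1, COUNT(*)=3
  north: ids {1, 4, 7, 8, 9, 10} → SUM(value)=157.7, MAX(value)=38.4, COUNT(*)=6
  west: ids {2} → SUM(value)=36, MAX(value)=36, COUNT(*)=1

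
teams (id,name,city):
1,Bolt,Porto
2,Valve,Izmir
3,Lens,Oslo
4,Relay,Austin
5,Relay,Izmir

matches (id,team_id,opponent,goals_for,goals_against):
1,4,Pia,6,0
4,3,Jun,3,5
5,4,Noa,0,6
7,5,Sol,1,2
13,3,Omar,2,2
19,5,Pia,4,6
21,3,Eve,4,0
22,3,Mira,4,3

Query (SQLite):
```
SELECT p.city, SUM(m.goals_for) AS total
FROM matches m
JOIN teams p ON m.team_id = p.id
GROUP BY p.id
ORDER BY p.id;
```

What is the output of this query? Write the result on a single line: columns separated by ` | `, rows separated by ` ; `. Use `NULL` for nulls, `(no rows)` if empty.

Oslo | 13 ; Austin | 6 ; Izmir | 5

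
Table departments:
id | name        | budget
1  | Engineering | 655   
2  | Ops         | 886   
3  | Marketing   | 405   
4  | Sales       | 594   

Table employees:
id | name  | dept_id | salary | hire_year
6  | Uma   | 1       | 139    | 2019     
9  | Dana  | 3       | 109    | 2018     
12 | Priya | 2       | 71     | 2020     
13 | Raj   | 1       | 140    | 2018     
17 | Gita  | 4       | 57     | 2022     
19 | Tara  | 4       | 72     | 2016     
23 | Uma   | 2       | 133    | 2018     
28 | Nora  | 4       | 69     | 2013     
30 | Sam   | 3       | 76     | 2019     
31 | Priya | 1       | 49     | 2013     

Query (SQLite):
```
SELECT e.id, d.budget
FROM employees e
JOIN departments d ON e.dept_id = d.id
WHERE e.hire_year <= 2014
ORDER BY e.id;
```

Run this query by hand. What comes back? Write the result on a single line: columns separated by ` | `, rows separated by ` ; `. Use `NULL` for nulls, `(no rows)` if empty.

Each employees row matches the departments row where dept_id = departments.id.
Then keep rows with e.hire_year <= 2014.

28 | 594 ; 31 | 655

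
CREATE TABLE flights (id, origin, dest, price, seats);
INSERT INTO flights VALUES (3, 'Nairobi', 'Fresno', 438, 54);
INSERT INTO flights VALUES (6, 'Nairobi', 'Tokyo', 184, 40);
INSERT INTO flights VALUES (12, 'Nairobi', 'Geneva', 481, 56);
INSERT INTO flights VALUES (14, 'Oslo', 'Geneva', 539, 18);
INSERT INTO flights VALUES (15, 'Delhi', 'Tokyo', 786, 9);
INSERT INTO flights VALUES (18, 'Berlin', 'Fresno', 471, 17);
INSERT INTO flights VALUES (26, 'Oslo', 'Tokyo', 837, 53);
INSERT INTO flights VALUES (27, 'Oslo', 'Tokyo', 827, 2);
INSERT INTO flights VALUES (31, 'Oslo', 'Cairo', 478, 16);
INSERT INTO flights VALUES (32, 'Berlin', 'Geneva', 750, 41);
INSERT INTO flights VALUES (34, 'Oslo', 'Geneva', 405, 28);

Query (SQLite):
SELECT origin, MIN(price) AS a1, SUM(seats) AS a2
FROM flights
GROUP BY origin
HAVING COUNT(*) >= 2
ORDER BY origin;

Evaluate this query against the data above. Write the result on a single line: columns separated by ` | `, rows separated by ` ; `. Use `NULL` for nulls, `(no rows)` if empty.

Group flights by origin.
Per group compute: MIN(price), SUM(seats).
HAVING: drop groups with fewer than 2 rows.
  Berlin: ids {18, 32} → MIN(price)=471, SUM(seats)=58
  Delhi: ids {15} → MIN(price)=786, SUM(seats)=9
  Nairobi: ids {3, 6, 12} → MIN(price)=184, SUM(seats)=150
  Oslo: ids {14, 26, 27, 31, 34} → MIN(price)=405, SUM(seats)=117

Berlin | 471 | 58 ; Nairobi | 184 | 150 ; Oslo | 405 | 117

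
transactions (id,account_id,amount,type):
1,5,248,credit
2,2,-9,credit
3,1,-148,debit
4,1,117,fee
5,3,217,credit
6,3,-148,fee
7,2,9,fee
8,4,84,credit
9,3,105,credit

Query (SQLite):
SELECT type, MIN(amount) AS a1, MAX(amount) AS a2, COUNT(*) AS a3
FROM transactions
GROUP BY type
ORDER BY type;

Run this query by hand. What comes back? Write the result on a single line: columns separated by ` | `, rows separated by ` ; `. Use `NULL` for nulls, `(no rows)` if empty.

credit | -9 | 248 | 5 ; debit | -148 | -148 | 1 ; fee | -148 | 117 | 3

Group transactions by type.
Per group compute: MIN(amount), MAX(amount), COUNT(*).
  credit: ids {1, 2, 5, 8, 9} → MIN(amount)=-9, MAX(amount)=248, COUNT(*)=5
  debit: ids {3} → MIN(amount)=-148, MAX(amount)=-148, COUNT(*)=1
  fee: ids {4, 6, 7} → MIN(amount)=-148, MAX(amount)=117, COUNT(*)=3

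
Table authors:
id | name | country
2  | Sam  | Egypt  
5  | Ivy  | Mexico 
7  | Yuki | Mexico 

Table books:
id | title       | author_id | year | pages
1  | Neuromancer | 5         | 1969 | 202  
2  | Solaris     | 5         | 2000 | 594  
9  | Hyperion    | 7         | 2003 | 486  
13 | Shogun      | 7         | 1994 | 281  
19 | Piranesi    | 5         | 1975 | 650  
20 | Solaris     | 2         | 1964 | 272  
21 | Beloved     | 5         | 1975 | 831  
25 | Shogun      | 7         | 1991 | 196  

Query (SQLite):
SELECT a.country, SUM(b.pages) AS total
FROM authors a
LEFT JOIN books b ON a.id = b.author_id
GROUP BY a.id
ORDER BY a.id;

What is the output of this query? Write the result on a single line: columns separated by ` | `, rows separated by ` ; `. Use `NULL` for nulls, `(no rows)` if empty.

Egypt | 272 ; Mexico | 2277 ; Mexico | 963

LEFT JOIN keeps every authors row; unmatched ones get NULL for books columns.
Group by authors.id and compute SUM(b.pages). SUM over an all-NULL group is NULL.
  2: ids {20} → SUM(b.pages)=272
  5: ids {1, 2, 19, 21} → SUM(b.pages)=2277
  7: ids {9, 13, 25} → SUM(b.pages)=963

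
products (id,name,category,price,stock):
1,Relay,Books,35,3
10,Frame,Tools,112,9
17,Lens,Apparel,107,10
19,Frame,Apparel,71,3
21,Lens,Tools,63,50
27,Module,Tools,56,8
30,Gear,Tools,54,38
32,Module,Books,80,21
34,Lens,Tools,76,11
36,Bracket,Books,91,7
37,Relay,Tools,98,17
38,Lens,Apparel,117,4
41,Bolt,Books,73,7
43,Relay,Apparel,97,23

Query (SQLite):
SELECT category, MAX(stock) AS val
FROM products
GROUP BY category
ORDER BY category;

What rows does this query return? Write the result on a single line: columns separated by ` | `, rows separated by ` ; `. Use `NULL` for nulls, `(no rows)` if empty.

Partition products by category; compute MAX(stock) within each group.
  Apparel: ids {17, 19, 38, 43} → MAX(stock)=23
  Books: ids {1, 32, 36, 41} → MAX(stock)=21
  Tools: ids {10, 21, 27, 30, 34, 37} → MAX(stock)=50

Apparel | 23 ; Books | 21 ; Tools | 50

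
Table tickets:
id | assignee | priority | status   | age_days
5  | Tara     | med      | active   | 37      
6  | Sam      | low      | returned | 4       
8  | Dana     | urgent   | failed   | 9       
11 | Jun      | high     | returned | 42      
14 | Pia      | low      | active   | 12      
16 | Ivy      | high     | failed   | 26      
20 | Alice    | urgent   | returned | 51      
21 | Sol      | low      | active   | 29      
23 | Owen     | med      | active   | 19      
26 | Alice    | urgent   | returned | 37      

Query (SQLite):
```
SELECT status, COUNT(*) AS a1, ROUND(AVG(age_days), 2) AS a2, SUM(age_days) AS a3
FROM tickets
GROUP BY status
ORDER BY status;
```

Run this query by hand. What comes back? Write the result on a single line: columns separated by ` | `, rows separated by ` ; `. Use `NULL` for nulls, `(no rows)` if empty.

active | 4 | 24.25 | 97 ; failed | 2 | 17.5 | 35 ; returned | 4 | 33.5 | 134

Group tickets by status.
Per group compute: COUNT(*), ROUND(AVG(age_days), 2), SUM(age_days).
  active: ids {5, 14, 21, 23} → COUNT(*)=4, ROUND(AVG(age_days), 2)=24.25, SUM(age_days)=97
  failed: ids {8, 16} → COUNT(*)=2, ROUND(AVG(age_days), 2)=17.5, SUM(age_days)=35
  returned: ids {6, 11, 20, 26} → COUNT(*)=4, ROUND(AVG(age_days), 2)=33.5, SUM(age_days)=134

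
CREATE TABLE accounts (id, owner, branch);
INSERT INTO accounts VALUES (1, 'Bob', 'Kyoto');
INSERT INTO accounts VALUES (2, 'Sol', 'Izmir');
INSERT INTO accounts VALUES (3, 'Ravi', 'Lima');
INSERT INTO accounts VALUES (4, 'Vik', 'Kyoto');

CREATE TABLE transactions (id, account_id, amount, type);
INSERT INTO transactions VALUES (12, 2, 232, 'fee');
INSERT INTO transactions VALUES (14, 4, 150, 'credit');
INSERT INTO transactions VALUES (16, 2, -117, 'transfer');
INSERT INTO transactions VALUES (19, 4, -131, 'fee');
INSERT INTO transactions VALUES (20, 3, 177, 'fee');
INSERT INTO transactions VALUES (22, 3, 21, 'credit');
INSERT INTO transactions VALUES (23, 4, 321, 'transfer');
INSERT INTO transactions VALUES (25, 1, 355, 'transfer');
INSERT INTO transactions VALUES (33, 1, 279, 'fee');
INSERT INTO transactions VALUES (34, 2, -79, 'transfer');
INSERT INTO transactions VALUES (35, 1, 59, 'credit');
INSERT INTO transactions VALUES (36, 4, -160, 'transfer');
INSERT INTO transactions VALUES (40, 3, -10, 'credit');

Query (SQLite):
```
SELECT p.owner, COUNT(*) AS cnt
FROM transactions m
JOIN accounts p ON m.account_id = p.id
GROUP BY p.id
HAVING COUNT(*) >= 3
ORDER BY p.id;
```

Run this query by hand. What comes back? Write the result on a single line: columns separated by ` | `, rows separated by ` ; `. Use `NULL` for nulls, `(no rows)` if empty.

Bob | 3 ; Sol | 3 ; Ravi | 3 ; Vik | 4

Join each transactions row to its accounts via account_id.
Group joined rows by accounts.id; compute COUNT(*) per group.
HAVING: keep groups with count ≥ 3.
  1: ids {25, 33, 35} → COUNT(*)=3
  2: ids {12, 16, 34} → COUNT(*)=3
  3: ids {20, 22, 40} → COUNT(*)=3
  4: ids {14, 19, 23, 36} → COUNT(*)=4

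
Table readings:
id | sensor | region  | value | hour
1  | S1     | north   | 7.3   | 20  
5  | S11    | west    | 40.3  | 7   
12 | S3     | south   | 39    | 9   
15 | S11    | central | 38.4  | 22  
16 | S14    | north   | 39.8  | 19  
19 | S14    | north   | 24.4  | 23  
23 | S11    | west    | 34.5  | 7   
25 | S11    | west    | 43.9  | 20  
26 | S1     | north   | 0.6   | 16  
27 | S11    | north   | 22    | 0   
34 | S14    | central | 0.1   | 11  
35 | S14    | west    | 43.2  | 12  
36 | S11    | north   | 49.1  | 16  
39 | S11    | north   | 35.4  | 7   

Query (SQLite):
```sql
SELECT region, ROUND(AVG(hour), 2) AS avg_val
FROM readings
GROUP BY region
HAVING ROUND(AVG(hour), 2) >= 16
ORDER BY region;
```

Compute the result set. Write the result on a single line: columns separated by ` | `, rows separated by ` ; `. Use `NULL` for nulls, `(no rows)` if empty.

central | 16.5

Partition readings by region; compute ROUND(AVG(hour), 2) within each group.
HAVING: keep groups where ROUND(AVG(hour), 2) >= 16.
  central: ids {15, 34} → ROUND(AVG(hour), 2)=16.5
  north: ids {1, 16, 19, 26, 27, 36, 39} → ROUND(AVG(hour), 2)=14.43
  south: ids {12} → ROUND(AVG(hour), 2)=9
  west: ids {5, 23, 25, 35} → ROUND(AVG(hour), 2)=11.5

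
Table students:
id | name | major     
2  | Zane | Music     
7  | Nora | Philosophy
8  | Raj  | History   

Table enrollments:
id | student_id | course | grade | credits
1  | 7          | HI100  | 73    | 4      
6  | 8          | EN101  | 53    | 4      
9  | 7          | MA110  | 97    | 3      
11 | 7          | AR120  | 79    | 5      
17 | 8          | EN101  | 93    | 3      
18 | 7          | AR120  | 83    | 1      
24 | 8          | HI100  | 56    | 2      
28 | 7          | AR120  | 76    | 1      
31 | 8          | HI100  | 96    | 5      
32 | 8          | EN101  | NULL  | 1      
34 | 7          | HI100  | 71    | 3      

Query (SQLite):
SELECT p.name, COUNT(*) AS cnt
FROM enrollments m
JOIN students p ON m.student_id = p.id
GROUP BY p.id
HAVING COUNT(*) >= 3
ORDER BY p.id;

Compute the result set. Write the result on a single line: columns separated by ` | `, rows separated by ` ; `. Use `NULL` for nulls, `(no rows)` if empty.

Nora | 6 ; Raj | 5

Join each enrollments row to its students via student_id.
Group joined rows by students.id; compute COUNT(*) per group.
HAVING: keep groups with count ≥ 3.
  7: ids {1, 9, 11, 18, 28, 34} → COUNT(*)=6
  8: ids {6, 17, 24, 31, 32} → COUNT(*)=5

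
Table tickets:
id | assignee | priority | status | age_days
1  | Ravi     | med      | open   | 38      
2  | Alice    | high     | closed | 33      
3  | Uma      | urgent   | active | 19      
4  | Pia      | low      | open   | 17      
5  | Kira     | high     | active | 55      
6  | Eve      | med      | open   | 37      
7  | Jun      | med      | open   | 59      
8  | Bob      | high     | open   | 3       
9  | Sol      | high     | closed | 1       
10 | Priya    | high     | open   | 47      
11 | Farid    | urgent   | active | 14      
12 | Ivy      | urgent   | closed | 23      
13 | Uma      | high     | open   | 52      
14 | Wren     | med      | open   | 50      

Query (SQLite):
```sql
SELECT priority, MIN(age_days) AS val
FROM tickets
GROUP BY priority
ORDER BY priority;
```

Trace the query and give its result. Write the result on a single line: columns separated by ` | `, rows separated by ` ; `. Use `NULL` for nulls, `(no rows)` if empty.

high | 1 ; low | 17 ; med | 37 ; urgent | 14

Partition tickets by priority; compute MIN(age_days) within each group.
  high: ids {2, 5, 8, 9, 10, 13} → MIN(age_days)=1
  low: ids {4} → MIN(age_days)=17
  med: ids {1, 6, 7, 14} → MIN(age_days)=37
  urgent: ids {3, 11, 12} → MIN(age_days)=14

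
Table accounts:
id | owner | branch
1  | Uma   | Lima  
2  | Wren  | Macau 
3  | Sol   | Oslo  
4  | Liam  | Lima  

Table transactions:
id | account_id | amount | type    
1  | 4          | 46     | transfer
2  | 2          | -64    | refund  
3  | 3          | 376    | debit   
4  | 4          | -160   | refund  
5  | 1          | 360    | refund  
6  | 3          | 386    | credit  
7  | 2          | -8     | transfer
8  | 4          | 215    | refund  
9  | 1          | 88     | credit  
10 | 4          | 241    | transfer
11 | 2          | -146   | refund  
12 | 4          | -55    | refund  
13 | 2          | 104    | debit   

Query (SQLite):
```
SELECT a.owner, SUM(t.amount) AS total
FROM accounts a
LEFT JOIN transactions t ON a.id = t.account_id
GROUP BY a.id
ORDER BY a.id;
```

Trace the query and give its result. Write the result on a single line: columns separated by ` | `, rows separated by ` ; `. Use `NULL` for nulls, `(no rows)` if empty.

Uma | 448 ; Wren | -114 ; Sol | 762 ; Liam | 287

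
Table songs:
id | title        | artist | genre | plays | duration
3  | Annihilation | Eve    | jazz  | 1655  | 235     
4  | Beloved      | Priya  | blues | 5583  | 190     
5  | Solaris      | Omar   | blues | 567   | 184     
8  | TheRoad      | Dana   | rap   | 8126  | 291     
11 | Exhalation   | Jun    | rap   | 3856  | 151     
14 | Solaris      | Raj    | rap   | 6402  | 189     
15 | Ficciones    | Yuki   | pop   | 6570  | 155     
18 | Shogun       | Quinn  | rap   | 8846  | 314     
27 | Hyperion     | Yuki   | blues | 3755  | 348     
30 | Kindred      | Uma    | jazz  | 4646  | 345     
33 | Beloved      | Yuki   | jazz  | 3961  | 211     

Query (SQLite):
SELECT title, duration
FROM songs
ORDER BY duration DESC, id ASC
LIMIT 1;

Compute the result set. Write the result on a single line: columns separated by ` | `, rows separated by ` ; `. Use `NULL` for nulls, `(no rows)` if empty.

Hyperion | 348

Sort by duration desc, tiebreak id asc: (348, id=27), (345, id=30), (314, id=18), (291, id=8) …. Take first 1.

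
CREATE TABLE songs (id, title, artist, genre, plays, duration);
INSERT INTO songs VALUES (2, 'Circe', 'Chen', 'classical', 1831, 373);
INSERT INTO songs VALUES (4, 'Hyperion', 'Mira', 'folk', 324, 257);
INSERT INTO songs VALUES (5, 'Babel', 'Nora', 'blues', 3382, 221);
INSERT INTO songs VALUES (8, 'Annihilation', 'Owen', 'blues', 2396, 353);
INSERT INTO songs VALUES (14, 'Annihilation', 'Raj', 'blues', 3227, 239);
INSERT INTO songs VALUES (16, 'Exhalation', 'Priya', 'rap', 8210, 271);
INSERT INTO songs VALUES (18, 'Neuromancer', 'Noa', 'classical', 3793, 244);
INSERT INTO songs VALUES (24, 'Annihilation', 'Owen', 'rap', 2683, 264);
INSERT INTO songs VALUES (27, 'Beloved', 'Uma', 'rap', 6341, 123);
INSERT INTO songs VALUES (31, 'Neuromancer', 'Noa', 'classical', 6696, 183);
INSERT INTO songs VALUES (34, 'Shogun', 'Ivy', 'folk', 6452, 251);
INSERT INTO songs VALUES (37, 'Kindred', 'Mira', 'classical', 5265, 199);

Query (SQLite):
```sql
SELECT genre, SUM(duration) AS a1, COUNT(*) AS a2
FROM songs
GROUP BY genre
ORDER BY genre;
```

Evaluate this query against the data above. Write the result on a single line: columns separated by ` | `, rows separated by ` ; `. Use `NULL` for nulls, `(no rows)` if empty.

Group songs by genre.
Per group compute: SUM(duration), COUNT(*).
  blues: ids {5, 8, 14} → SUM(duration)=813, COUNT(*)=3
  classical: ids {2, 18, 31, 37} → SUM(duration)=999, COUNT(*)=4
  folk: ids {4, 34} → SUM(duration)=508, COUNT(*)=2
  rap: ids {16, 24, 27} → SUM(duration)=658, COUNT(*)=3

blues | 813 | 3 ; classical | 999 | 4 ; folk | 508 | 2 ; rap | 658 | 3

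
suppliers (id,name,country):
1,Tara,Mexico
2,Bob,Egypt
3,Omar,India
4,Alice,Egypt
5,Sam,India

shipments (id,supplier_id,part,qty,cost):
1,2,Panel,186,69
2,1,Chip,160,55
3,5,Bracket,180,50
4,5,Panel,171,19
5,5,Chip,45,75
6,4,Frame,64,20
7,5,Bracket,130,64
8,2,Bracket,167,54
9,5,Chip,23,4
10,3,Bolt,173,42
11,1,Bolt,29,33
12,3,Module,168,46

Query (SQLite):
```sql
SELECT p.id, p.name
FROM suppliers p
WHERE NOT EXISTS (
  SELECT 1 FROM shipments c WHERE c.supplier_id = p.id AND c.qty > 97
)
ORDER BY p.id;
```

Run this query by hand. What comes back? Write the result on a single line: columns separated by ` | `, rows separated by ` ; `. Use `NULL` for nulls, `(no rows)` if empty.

4 | Alice

For each suppliers row, check whether any shipments with matching supplier_id has qty > 97.
Keep rows where that is false.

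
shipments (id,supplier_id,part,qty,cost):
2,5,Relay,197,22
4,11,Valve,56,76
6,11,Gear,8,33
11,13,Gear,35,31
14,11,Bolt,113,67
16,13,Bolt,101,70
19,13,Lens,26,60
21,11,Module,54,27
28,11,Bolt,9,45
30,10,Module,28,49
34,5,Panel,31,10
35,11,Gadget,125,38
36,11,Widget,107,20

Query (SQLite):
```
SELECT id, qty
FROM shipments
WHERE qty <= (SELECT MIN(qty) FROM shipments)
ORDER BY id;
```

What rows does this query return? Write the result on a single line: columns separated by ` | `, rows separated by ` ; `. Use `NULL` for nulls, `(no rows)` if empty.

6 | 8

Scalar subquery: MIN(qty) over all shipments rows = 8.
Keep rows where qty <= that value.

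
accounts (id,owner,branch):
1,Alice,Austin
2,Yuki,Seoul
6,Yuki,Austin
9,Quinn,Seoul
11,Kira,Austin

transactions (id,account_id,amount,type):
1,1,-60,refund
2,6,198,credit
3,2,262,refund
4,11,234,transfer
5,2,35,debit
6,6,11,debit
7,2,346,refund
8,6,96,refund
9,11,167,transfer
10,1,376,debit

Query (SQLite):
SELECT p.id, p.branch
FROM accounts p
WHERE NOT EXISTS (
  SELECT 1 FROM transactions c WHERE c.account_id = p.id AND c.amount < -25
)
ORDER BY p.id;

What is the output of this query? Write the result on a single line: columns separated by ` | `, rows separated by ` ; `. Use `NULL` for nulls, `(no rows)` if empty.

2 | Seoul ; 6 | Austin ; 9 | Seoul ; 11 | Austin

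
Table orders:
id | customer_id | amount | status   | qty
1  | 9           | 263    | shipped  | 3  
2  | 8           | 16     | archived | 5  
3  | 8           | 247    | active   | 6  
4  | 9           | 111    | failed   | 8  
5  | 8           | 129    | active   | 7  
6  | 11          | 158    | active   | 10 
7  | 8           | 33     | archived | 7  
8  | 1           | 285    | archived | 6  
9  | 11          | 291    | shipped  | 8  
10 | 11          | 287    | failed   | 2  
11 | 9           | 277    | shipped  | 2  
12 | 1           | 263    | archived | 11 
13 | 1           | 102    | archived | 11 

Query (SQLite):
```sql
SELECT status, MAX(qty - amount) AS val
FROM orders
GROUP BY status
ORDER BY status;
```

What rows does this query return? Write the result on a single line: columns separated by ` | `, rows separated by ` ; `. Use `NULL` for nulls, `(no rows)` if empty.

For each row compute qty - amount.
Group by status; take MAX of the expression per group.
  active: ids {3, 5, 6} → MAX(qty - amount)=-122
  archived: ids {2, 7, 8, 12, 13} → MAX(qty - amount)=-11
  failed: ids {4, 10} → MAX(qty - amount)=-103
  shipped: ids {1, 9, 11} → MAX(qty - amount)=-260

active | -122 ; archived | -11 ; failed | -103 ; shipped | -260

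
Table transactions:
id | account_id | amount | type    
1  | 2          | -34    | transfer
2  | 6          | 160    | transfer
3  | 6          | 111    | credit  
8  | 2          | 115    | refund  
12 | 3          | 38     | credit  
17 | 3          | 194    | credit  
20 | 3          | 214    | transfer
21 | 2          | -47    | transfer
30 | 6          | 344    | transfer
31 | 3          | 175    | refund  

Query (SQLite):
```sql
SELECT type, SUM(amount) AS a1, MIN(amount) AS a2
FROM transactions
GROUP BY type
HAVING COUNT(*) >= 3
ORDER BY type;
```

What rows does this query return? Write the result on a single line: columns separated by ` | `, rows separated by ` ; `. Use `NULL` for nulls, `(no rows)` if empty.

credit | 343 | 38 ; transfer | 637 | -47

Group transactions by type.
Per group compute: SUM(amount), MIN(amount).
HAVING: drop groups with fewer than 3 rows.
  credit: ids {3, 12, 17} → SUM(amount)=343, MIN(amount)=38
  refund: ids {8, 31} → SUM(amount)=290, MIN(amount)=115
  transfer: ids {1, 2, 20, 21, 30} → SUM(amount)=637, MIN(amount)=-47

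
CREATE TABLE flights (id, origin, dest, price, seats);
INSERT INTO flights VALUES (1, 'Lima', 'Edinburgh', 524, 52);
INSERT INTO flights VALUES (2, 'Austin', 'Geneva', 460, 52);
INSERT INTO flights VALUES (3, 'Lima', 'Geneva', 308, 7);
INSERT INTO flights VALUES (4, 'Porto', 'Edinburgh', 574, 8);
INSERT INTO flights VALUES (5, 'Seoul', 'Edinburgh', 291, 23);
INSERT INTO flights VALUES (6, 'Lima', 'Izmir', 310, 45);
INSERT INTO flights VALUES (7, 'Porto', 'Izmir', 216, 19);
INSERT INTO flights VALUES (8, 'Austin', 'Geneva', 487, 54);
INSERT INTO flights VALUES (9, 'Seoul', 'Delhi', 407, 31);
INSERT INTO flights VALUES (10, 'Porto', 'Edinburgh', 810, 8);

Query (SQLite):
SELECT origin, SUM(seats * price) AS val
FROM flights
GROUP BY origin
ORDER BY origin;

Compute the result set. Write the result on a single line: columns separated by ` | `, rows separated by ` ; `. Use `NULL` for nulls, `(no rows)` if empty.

Austin | 50218 ; Lima | 43354 ; Porto | 15176 ; Seoul | 19310

For each row compute seats * price.
Group by origin; take SUM of the expression per group.
  Austin: ids {2, 8} → SUM(seats * price)=50218
  Lima: ids {1, 3, 6} → SUM(seats * price)=43354
  Porto: ids {4, 7, 10} → SUM(seats * price)=15176
  Seoul: ids {5, 9} → SUM(seats * price)=19310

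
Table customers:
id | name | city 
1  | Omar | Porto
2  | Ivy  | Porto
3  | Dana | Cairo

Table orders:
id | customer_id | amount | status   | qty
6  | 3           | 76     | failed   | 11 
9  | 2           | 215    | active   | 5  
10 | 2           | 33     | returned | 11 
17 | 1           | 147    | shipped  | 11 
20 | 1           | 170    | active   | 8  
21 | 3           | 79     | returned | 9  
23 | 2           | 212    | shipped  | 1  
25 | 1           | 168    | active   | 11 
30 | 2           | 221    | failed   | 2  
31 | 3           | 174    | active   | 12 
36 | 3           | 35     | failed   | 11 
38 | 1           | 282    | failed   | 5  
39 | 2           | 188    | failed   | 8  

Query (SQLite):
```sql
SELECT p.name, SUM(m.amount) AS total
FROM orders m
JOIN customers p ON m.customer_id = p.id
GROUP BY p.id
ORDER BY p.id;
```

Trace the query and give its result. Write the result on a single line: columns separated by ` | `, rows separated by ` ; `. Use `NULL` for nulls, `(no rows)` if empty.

Join each orders row to its customers via customer_id.
Group joined rows by customers.id; compute SUM(m.amount) per group.
  1: ids {17, 20, 25, 38} → SUM(m.amount)=767
  2: ids {9, 10, 23, 30, 39} → SUM(m.amount)=869
  3: ids {6, 21, 31, 36} → SUM(m.amount)=364

Omar | 767 ; Ivy | 869 ; Dana | 364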